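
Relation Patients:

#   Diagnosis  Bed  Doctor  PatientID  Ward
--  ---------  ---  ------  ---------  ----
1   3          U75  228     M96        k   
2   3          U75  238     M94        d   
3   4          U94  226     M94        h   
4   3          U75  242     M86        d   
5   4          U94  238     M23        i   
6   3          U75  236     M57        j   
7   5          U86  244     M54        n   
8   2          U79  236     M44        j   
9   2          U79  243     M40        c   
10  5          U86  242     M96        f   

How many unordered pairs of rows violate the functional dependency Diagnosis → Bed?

Diagnosis=3: all 4 rows agree on Bed — 0 pairs.
Diagnosis=4: all 2 rows agree on Bed — 0 pairs.
Diagnosis=5: all 2 rows agree on Bed — 0 pairs.
Diagnosis=2: all 2 rows agree on Bed — 0 pairs.

0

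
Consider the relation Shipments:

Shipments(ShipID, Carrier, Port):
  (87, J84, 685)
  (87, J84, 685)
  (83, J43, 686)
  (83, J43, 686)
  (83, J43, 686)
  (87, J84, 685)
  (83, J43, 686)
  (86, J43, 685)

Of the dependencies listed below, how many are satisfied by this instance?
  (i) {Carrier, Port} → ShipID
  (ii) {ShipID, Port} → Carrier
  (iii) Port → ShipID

(i) {Carrier, Port} → ShipID: every LHS value maps to a single RHS value — holds.
(ii) {ShipID, Port} → Carrier: every LHS value maps to a single RHS value — holds.
(iii) Port → ShipID: Port=685: 4 rows → ShipID takes values {87, 86} — violation — fails.
2 of the 3 dependencies hold.

2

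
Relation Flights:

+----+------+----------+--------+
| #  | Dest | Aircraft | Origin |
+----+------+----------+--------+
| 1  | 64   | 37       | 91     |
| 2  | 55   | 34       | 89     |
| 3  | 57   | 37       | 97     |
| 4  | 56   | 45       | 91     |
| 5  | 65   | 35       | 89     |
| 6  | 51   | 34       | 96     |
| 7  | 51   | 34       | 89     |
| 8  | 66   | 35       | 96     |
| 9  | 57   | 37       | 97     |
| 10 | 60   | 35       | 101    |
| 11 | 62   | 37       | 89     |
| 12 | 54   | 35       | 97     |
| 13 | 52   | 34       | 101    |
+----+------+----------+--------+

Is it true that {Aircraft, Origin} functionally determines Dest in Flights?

(Aircraft=37, Origin=91): row 1 → Dest = 64 ✓
(Aircraft=34, Origin=89): rows 2, 7 → Dest takes values {55, 51} — violation
(Aircraft=37, Origin=97): rows 3, 9 → Dest = 57, 57 ✓
(Aircraft=45, Origin=91): row 4 → Dest = 56 ✓
(Aircraft=35, Origin=89): row 5 → Dest = 65 ✓
(Aircraft=34, Origin=96): row 6 → Dest = 51 ✓
(Aircraft=35, Origin=96): row 8 → Dest = 66 ✓
(Aircraft=35, Origin=101): row 10 → Dest = 60 ✓
(Aircraft=37, Origin=89): row 11 → Dest = 62 ✓
(Aircraft=35, Origin=97): row 12 → Dest = 54 ✓
(Aircraft=34, Origin=101): row 13 → Dest = 52 ✓
Two rows agree on {Aircraft, Origin} but differ on Dest, so {Aircraft, Origin} -> Dest does not hold.

No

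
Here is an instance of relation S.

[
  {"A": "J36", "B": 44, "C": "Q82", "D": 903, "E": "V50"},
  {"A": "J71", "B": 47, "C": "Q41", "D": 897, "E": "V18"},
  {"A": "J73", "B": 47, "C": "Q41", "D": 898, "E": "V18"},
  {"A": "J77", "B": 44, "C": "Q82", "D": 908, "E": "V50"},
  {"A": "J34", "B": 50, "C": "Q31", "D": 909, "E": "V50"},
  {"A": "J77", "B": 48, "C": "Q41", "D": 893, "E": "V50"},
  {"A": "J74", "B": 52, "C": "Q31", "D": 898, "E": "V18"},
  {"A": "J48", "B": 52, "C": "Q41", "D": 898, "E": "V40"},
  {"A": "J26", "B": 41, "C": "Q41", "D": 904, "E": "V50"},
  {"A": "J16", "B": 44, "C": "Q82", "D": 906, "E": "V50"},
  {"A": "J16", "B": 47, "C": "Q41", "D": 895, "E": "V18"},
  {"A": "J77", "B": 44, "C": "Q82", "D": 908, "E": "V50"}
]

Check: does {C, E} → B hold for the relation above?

(C=Q82, E=V50): 4 rows → B = 44, 44, 44, 44 ✓
(C=Q41, E=V18): 3 rows → B = 47, 47, 47 ✓
(C=Q31, E=V50): 1 row → B = 50 ✓
(C=Q41, E=V50): 2 rows → B takes values {48, 41} — violation
(C=Q31, E=V18): 1 row → B = 52 ✓
(C=Q41, E=V40): 1 row → B = 52 ✓
Two rows agree on {C, E} but differ on B, so {C, E} → B does not hold.

No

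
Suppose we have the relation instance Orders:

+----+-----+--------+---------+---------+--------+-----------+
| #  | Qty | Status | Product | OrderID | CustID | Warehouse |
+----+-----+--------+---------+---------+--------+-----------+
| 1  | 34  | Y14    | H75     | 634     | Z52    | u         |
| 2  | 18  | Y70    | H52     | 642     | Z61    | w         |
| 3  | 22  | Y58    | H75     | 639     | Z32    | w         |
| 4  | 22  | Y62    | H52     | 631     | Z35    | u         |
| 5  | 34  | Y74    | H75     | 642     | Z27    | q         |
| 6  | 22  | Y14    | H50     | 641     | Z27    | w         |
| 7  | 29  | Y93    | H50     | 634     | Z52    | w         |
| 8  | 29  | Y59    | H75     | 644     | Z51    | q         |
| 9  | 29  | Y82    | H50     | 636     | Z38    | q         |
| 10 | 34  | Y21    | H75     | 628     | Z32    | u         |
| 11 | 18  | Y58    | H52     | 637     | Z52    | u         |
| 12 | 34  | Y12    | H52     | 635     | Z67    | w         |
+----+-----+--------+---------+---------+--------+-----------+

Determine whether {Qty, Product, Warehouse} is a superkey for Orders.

Rows 1 and 10 have the same {Qty, Product, Warehouse} value (Qty=34, Product=H75, Warehouse=u) but are distinct tuples, so {Qty, Product, Warehouse} does not determine every attribute — not a superkey.

No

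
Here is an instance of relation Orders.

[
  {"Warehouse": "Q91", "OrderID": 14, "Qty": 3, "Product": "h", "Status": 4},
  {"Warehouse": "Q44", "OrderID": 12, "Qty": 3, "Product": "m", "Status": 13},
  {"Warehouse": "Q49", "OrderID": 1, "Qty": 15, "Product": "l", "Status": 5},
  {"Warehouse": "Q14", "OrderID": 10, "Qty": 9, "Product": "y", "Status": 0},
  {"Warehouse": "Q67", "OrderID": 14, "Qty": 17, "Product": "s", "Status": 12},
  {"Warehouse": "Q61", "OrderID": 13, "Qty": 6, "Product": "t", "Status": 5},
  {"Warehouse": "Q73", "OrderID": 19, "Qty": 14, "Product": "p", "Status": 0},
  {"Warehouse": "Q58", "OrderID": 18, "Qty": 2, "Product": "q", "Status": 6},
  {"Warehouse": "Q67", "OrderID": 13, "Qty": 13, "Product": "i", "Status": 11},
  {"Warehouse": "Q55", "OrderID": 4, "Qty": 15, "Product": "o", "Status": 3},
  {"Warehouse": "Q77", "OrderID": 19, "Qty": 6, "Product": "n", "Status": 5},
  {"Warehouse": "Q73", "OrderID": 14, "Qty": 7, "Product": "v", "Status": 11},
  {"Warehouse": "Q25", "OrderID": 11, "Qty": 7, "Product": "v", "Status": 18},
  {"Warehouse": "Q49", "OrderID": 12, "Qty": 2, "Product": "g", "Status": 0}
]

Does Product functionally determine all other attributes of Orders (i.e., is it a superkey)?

Two distinct rows share Product=v, so Product does not determine every attribute — not a superkey.

No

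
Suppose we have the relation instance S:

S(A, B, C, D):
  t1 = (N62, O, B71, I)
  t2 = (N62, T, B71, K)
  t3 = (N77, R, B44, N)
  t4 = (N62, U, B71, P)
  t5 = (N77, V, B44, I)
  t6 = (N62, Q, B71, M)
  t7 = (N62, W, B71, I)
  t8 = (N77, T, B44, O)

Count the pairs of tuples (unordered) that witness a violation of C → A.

0

C=B71: all 5 rows agree on A — 0 pairs.
C=B44: all 3 rows agree on A — 0 pairs.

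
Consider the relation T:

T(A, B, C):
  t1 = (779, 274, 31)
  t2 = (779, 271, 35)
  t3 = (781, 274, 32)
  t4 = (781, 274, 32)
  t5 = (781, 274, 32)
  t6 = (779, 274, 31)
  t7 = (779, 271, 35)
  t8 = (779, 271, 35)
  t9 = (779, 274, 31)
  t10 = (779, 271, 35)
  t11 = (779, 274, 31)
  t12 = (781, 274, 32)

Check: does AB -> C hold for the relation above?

(A=779, B=274): rows 1, 6, 9, 11 → C = 31, 31, 31, 31 ✓
(A=779, B=271): rows 2, 7, 8, 10 → C = 35, 35, 35, 35 ✓
(A=781, B=274): rows 3, 4, 5, 12 → C = 32, 32, 32, 32 ✓
Every AB value is associated with a single C value, so AB -> C holds.

Yes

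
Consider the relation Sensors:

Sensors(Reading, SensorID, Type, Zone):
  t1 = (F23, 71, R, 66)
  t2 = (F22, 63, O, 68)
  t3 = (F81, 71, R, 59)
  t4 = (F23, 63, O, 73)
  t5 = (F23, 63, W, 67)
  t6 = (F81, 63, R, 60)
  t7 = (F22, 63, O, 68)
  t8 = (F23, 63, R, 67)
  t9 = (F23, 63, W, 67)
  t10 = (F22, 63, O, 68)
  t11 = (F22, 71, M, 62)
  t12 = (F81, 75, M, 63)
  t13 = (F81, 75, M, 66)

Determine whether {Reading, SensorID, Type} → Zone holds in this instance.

No

(Reading=F23, SensorID=71, Type=R): row 1 → Zone = 66 ✓
(Reading=F22, SensorID=63, Type=O): rows 2, 7, 10 → Zone = 68, 68, 68 ✓
(Reading=F81, SensorID=71, Type=R): row 3 → Zone = 59 ✓
(Reading=F23, SensorID=63, Type=O): row 4 → Zone = 73 ✓
(Reading=F23, SensorID=63, Type=W): rows 5, 9 → Zone = 67, 67 ✓
(Reading=F81, SensorID=63, Type=R): row 6 → Zone = 60 ✓
(Reading=F23, SensorID=63, Type=R): row 8 → Zone = 67 ✓
(Reading=F22, SensorID=71, Type=M): row 11 → Zone = 62 ✓
(Reading=F81, SensorID=75, Type=M): rows 12, 13 → Zone takes values {63, 66} — violation
Two rows agree on {Reading, SensorID, Type} but differ on Zone, so {Reading, SensorID, Type} → Zone does not hold.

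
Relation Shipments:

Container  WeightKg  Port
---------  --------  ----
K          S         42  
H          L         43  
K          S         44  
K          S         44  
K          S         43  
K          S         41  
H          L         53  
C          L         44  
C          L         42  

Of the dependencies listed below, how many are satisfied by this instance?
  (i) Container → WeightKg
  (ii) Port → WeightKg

(i) Container → WeightKg: every LHS value maps to a single RHS value — holds.
(ii) Port → WeightKg: Port=42: 2 rows → WeightKg takes values {S, L} — violation; Port=43: 2 rows → WeightKg takes values {L, S} — violation; Port=44: 3 rows → WeightKg takes values {S, L} — violation — fails.
1 of the 2 dependencies holds.

1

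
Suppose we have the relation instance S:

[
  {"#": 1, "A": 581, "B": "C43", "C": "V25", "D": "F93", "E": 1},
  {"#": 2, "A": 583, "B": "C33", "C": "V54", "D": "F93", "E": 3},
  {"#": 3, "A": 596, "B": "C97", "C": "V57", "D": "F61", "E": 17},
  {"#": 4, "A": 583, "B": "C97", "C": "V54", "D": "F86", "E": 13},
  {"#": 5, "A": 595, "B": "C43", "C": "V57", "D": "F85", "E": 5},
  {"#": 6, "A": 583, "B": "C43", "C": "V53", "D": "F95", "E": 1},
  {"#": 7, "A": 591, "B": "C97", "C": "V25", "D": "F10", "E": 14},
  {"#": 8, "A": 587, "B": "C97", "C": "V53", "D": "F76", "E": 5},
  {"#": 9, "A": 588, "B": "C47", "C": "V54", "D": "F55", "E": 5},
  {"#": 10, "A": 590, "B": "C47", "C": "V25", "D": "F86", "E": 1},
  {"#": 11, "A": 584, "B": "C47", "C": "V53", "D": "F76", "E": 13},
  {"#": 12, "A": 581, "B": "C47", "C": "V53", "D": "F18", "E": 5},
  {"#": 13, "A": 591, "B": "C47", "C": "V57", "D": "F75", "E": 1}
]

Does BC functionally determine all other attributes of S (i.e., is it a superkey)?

No

Rows 11 and 12 have the same BC value (B=C47, C=V53) but are distinct tuples, so BC does not determine every attribute — not a superkey.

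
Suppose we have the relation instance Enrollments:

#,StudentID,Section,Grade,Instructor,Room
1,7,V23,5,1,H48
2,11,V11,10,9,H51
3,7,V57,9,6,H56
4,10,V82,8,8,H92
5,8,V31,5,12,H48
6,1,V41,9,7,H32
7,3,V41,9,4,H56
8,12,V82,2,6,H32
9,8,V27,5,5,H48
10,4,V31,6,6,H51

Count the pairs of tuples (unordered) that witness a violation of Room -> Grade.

2

Room=H48: all 3 rows agree on Grade — 0 pairs.
Room=H51: violating pairs (2,10) — 1 pair.
Room=H56: all 2 rows agree on Grade — 0 pairs.
Room=H32: violating pairs (6,8) — 1 pair.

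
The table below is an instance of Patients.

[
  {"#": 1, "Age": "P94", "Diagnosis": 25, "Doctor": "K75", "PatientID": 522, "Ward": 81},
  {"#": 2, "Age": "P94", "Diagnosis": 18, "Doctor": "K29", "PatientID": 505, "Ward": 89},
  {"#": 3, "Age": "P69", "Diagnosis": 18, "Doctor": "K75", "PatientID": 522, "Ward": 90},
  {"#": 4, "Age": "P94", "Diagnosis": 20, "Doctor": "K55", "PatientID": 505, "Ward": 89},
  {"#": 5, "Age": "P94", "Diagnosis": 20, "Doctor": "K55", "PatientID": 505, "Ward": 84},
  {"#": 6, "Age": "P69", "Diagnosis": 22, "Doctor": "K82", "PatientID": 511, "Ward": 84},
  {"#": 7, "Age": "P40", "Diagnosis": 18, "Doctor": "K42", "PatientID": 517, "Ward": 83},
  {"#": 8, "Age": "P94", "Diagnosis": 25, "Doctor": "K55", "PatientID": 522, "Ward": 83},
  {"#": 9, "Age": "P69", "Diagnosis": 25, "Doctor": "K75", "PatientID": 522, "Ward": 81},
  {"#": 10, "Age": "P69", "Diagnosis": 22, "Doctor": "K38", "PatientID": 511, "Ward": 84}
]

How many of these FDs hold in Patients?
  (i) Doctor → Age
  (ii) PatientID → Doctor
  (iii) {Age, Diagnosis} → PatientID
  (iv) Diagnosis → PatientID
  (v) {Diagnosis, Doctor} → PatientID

(i) Doctor → Age: Doctor=K75: rows 1, 3, 9 → Age takes values {P94, P69} — violation — fails.
(ii) PatientID → Doctor: PatientID=522: rows 1, 3, 8, 9 → Doctor takes values {K75, K55} — violation; PatientID=505: rows 2, 4, 5 → Doctor takes values {K29, K55} — violation; PatientID=511: rows 6, 10 → Doctor takes values {K82, K38} — violation — fails.
(iii) {Age, Diagnosis} → PatientID: every LHS value maps to a single RHS value — holds.
(iv) Diagnosis → PatientID: Diagnosis=18: rows 2, 3, 7 → PatientID takes values {505, 522, 517} — violation — fails.
(v) {Diagnosis, Doctor} → PatientID: every LHS value maps to a single RHS value — holds.
2 of the 5 dependencies hold.

2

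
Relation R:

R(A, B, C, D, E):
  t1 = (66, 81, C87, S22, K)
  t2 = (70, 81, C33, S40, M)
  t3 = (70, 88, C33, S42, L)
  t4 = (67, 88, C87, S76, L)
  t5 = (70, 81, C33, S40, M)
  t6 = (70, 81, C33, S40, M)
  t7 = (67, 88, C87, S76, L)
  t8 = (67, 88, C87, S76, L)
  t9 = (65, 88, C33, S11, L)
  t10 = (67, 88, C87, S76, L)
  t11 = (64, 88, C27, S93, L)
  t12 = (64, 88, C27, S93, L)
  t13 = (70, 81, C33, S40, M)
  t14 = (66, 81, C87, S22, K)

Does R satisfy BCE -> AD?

No

(B=81, C=C87, E=K): rows 1, 14 → {A,D} = (66, S22), (66, S22) ✓
(B=81, C=C33, E=M): rows 2, 5, 6, 13 → {A,D} = (70, S40), (70, S40), (70, S40), (70, S40) ✓
(B=88, C=C33, E=L): rows 3, 9 → {A,D} takes values {(70, S42), (65, S11)} — violation
(B=88, C=C87, E=L): rows 4, 7, 8, 10 → {A,D} = (67, S76), (67, S76), (67, S76), (67, S76) ✓
(B=88, C=C27, E=L): rows 11, 12 → {A,D} = (64, S93), (64, S93) ✓
Two rows agree on BCE but differ on AD, so BCE -> AD does not hold.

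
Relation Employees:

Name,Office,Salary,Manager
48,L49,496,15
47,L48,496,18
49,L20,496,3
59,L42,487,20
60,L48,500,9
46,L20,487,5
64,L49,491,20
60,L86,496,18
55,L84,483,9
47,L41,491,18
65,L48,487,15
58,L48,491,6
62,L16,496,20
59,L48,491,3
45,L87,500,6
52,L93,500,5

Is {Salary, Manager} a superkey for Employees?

No

Two distinct rows share (Salary=496, Manager=18), so {Salary, Manager} does not determine every attribute — not a superkey.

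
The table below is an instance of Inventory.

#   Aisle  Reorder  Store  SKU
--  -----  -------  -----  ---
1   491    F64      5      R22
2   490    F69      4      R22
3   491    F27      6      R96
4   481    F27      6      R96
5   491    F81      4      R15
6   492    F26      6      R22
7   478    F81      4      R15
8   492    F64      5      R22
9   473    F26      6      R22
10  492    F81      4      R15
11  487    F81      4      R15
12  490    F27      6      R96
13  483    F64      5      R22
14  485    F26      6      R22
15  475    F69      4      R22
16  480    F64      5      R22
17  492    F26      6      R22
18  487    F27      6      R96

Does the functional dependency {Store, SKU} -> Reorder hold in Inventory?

Yes

(Store=5, SKU=R22): rows 1, 8, 13, 16 → Reorder = F64, F64, F64, F64 ✓
(Store=4, SKU=R22): rows 2, 15 → Reorder = F69, F69 ✓
(Store=6, SKU=R96): rows 3, 4, 12, 18 → Reorder = F27, F27, F27, F27 ✓
(Store=4, SKU=R15): rows 5, 7, 10, 11 → Reorder = F81, F81, F81, F81 ✓
(Store=6, SKU=R22): rows 6, 9, 14, 17 → Reorder = F26, F26, F26, F26 ✓
Every {Store, SKU} value is associated with a single Reorder value, so {Store, SKU} -> Reorder holds.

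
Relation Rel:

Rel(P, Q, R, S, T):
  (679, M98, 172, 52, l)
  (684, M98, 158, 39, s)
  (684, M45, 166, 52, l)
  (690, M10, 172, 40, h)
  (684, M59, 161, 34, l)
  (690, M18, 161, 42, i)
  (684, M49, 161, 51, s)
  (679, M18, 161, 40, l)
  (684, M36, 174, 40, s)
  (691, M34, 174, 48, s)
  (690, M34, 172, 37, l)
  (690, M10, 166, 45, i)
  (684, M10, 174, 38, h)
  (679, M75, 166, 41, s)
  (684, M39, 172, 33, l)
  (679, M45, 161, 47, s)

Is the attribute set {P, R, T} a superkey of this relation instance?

All 16 rows have distinct {P, R, T} values, so {P, R, T} → (all attributes) holds and {P, R, T} is a superkey.

Yes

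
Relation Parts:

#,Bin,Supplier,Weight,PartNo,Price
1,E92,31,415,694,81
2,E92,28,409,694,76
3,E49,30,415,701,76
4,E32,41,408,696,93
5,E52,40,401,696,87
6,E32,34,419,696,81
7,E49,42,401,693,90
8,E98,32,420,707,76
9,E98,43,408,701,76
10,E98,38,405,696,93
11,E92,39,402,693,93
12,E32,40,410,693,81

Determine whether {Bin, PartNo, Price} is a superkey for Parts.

All 12 rows have distinct {Bin, PartNo, Price} values, so {Bin, PartNo, Price} → (all attributes) holds and {Bin, PartNo, Price} is a superkey.

Yes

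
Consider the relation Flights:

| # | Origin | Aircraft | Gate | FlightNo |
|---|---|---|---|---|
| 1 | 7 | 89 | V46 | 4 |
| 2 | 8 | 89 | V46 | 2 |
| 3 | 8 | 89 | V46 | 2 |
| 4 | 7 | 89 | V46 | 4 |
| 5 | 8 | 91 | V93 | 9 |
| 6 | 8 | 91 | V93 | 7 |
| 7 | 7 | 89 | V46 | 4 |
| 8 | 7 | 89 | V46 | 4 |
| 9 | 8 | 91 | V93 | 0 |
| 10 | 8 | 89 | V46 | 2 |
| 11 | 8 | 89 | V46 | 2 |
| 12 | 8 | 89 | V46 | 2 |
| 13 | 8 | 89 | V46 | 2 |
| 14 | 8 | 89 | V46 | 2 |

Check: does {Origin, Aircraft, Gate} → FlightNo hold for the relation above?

No

(Origin=7, Aircraft=89, Gate=V46): rows 1, 4, 7, 8 → FlightNo = 4, 4, 4, 4 ✓
(Origin=8, Aircraft=89, Gate=V46): rows 2, 3, 10, 11, 12, 13, 14 → FlightNo = 2, 2, 2, 2, 2, 2, 2 ✓
(Origin=8, Aircraft=91, Gate=V93): rows 5, 6, 9 → FlightNo takes values {9, 7, 0} — violation
Two rows agree on {Origin, Aircraft, Gate} but differ on FlightNo, so {Origin, Aircraft, Gate} → FlightNo does not hold.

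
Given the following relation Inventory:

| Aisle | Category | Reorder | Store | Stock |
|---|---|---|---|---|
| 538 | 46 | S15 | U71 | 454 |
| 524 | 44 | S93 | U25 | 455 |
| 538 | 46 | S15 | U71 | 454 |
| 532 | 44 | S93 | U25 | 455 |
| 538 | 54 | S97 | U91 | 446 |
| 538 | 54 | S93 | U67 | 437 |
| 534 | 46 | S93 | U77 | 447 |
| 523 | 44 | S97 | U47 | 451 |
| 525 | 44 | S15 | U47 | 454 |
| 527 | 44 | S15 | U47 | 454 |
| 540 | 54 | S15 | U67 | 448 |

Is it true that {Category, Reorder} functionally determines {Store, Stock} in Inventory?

(Category=46, Reorder=S15): 2 rows → {Store,Stock} = (U71, 454), (U71, 454) ✓
(Category=44, Reorder=S93): 2 rows → {Store,Stock} = (U25, 455), (U25, 455) ✓
(Category=54, Reorder=S97): 1 row → {Store,Stock} = (U91, 446) ✓
(Category=54, Reorder=S93): 1 row → {Store,Stock} = (U67, 437) ✓
(Category=46, Reorder=S93): 1 row → {Store,Stock} = (U77, 447) ✓
(Category=44, Reorder=S97): 1 row → {Store,Stock} = (U47, 451) ✓
(Category=44, Reorder=S15): 2 rows → {Store,Stock} = (U47, 454), (U47, 454) ✓
(Category=54, Reorder=S15): 1 row → {Store,Stock} = (U67, 448) ✓
Every {Category, Reorder} value is associated with a single {Store, Stock} value, so {Category, Reorder} -> {Store, Stock} holds.

Yes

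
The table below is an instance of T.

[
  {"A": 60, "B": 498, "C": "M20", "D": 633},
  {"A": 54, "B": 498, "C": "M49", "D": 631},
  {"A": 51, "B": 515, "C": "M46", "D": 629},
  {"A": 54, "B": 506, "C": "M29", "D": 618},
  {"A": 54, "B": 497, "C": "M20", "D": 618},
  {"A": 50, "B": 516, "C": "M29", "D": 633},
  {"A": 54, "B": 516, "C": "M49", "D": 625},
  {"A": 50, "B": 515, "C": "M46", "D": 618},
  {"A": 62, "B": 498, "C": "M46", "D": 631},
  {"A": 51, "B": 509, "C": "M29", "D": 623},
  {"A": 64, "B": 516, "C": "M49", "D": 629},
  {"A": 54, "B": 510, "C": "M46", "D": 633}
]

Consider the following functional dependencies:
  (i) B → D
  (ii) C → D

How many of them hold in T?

(i) B → D: B=498: 3 rows → D takes values {633, 631} — violation; B=515: 2 rows → D takes values {629, 618} — violation; B=516: 3 rows → D takes values {633, 625, 629} — violation — fails.
(ii) C → D: C=M20: 2 rows → D takes values {633, 618} — violation; C=M49: 3 rows → D takes values {631, 625, 629} — violation; C=M46: 4 rows → D takes values {629, 618, 631, 633} — violation; C=M29: 3 rows → D takes values {618, 633, 623} — violation — fails.
None of the 2 dependencies hold.

0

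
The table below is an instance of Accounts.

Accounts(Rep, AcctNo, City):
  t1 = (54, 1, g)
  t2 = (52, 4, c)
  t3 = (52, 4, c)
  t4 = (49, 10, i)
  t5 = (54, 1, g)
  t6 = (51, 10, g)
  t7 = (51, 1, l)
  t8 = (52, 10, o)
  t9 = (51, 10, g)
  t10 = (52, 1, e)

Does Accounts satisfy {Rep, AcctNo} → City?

Yes

(Rep=54, AcctNo=1): rows 1, 5 → City = g, g ✓
(Rep=52, AcctNo=4): rows 2, 3 → City = c, c ✓
(Rep=49, AcctNo=10): row 4 → City = i ✓
(Rep=51, AcctNo=10): rows 6, 9 → City = g, g ✓
(Rep=51, AcctNo=1): row 7 → City = l ✓
(Rep=52, AcctNo=10): row 8 → City = o ✓
(Rep=52, AcctNo=1): row 10 → City = e ✓
Every {Rep, AcctNo} value is associated with a single City value, so {Rep, AcctNo} → City holds.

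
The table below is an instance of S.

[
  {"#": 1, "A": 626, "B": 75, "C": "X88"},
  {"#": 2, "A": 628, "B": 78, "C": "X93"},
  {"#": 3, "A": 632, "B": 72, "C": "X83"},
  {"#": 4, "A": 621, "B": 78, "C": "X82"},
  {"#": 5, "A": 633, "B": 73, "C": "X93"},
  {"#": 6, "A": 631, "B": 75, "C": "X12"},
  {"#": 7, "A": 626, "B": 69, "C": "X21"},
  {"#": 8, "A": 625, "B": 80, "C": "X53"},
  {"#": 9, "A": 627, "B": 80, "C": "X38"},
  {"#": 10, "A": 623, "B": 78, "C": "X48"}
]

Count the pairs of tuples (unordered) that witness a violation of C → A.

C=X93: violating pairs (2,5) — 1 pair.

1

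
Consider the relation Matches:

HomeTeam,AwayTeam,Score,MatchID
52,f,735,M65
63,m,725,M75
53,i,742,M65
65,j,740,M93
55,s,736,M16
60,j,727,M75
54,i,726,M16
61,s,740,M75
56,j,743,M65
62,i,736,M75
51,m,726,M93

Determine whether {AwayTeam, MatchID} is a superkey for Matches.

All 11 rows have distinct {AwayTeam, MatchID} values, so {AwayTeam, MatchID} → (all attributes) holds and {AwayTeam, MatchID} is a superkey.

Yes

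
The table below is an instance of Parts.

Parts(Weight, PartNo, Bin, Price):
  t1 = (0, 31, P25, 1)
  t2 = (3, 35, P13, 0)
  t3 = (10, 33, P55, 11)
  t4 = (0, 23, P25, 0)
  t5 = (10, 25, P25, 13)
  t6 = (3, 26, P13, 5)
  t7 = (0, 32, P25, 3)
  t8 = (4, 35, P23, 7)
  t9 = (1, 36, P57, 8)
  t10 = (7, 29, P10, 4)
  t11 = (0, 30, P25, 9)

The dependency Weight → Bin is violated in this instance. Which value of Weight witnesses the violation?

Weight=0: rows 1, 4, 7, 11 → Bin = P25, P25, P25, P25 ✓
Weight=3: rows 2, 6 → Bin = P13, P13 ✓
Weight=10: rows 3, 5 → Bin takes values {P55, P25} — violation
Weight=4: row 8 → Bin = P23 ✓
Weight=1: row 9 → Bin = P57 ✓
Weight=7: row 10 → Bin = P10 ✓
The only Weight value with inconsistent Bin is Weight=10.

10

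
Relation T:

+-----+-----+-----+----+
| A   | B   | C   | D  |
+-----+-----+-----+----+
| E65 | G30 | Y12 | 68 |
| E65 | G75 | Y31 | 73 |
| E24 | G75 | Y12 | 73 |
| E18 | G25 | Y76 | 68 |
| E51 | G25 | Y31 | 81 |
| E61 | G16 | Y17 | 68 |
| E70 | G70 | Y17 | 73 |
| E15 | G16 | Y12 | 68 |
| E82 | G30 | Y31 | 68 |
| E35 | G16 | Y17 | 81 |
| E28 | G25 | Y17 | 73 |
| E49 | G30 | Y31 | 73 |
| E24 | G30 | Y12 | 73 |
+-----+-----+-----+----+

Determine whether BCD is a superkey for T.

Yes

All 13 rows have distinct BCD values, so BCD → (all attributes) holds and BCD is a superkey.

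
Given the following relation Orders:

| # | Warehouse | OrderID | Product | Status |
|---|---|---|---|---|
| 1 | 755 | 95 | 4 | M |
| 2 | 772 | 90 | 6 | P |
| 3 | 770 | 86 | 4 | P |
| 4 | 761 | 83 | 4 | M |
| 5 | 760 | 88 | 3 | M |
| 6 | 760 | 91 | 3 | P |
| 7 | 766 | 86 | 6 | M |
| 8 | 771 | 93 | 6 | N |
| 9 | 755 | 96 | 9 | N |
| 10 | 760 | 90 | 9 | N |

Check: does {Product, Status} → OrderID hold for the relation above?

No

(Product=4, Status=M): rows 1, 4 → OrderID takes values {95, 83} — violation
(Product=6, Status=P): row 2 → OrderID = 90 ✓
(Product=4, Status=P): row 3 → OrderID = 86 ✓
(Product=3, Status=M): row 5 → OrderID = 88 ✓
(Product=3, Status=P): row 6 → OrderID = 91 ✓
(Product=6, Status=M): row 7 → OrderID = 86 ✓
(Product=6, Status=N): row 8 → OrderID = 93 ✓
(Product=9, Status=N): rows 9, 10 → OrderID takes values {96, 90} — violation
Two rows agree on {Product, Status} but differ on OrderID, so {Product, Status} → OrderID does not hold.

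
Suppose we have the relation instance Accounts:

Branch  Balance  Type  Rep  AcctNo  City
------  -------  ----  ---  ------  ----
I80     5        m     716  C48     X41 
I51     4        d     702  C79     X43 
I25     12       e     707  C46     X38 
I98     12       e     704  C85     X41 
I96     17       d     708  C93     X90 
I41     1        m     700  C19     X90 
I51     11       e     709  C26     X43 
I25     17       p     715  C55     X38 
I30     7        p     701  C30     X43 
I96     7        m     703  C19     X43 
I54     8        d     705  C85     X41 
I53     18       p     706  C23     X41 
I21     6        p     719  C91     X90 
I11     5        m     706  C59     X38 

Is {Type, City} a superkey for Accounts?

All 14 rows have distinct {Type, City} values, so {Type, City} → (all attributes) holds and {Type, City} is a superkey.

Yes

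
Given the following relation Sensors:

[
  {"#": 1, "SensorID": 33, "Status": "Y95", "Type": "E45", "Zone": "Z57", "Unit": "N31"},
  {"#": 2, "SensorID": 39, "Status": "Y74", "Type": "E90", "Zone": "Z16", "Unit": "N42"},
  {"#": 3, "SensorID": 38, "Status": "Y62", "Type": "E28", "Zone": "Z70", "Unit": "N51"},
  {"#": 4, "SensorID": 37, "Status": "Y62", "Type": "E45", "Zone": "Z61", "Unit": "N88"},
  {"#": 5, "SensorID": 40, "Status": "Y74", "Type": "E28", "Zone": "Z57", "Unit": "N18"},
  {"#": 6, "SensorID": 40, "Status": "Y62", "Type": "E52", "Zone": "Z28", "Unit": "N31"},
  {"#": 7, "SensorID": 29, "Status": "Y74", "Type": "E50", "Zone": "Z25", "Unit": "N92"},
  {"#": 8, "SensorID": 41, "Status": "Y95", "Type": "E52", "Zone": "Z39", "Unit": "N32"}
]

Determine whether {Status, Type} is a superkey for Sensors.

Yes

All 8 rows have distinct {Status, Type} values, so {Status, Type} → (all attributes) holds and {Status, Type} is a superkey.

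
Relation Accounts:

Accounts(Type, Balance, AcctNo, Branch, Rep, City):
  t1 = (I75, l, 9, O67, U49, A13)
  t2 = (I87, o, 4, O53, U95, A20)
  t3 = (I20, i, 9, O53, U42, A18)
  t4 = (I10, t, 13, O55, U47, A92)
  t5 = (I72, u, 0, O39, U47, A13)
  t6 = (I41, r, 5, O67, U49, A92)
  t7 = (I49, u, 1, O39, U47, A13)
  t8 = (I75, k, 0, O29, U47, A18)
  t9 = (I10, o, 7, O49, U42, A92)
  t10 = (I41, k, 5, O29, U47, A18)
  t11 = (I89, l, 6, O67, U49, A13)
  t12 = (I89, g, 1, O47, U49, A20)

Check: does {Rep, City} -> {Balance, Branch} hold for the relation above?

(Rep=U49, City=A13): rows 1, 11 → {Balance,Branch} = (l, O67), (l, O67) ✓
(Rep=U95, City=A20): row 2 → {Balance,Branch} = (o, O53) ✓
(Rep=U42, City=A18): row 3 → {Balance,Branch} = (i, O53) ✓
(Rep=U47, City=A92): row 4 → {Balance,Branch} = (t, O55) ✓
(Rep=U47, City=A13): rows 5, 7 → {Balance,Branch} = (u, O39), (u, O39) ✓
(Rep=U49, City=A92): row 6 → {Balance,Branch} = (r, O67) ✓
(Rep=U47, City=A18): rows 8, 10 → {Balance,Branch} = (k, O29), (k, O29) ✓
(Rep=U42, City=A92): row 9 → {Balance,Branch} = (o, O49) ✓
(Rep=U49, City=A20): row 12 → {Balance,Branch} = (g, O47) ✓
Every {Rep, City} value is associated with a single {Balance, Branch} value, so {Rep, City} -> {Balance, Branch} holds.

Yes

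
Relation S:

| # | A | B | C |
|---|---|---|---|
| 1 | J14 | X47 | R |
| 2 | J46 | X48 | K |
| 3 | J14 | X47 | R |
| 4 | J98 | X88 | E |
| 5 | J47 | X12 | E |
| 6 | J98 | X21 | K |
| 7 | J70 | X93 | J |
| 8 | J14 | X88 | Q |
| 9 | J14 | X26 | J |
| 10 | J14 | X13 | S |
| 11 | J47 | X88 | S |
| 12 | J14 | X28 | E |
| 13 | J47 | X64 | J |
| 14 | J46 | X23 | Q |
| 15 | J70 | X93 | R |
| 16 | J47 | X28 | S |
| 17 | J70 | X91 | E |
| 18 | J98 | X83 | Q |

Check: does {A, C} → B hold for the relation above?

No

(A=J14, C=R): rows 1, 3 → B = X47, X47 ✓
(A=J46, C=K): row 2 → B = X48 ✓
(A=J98, C=E): row 4 → B = X88 ✓
(A=J47, C=E): row 5 → B = X12 ✓
(A=J98, C=K): row 6 → B = X21 ✓
(A=J70, C=J): row 7 → B = X93 ✓
(A=J14, C=Q): row 8 → B = X88 ✓
(A=J14, C=J): row 9 → B = X26 ✓
(A=J14, C=S): row 10 → B = X13 ✓
(A=J47, C=S): rows 11, 16 → B takes values {X88, X28} — violation
(A=J14, C=E): row 12 → B = X28 ✓
(A=J47, C=J): row 13 → B = X64 ✓
(A=J46, C=Q): row 14 → B = X23 ✓
(A=J70, C=R): row 15 → B = X93 ✓
(A=J70, C=E): row 17 → B = X91 ✓
(A=J98, C=Q): row 18 → B = X83 ✓
Two rows agree on {A, C} but differ on B, so {A, C} → B does not hold.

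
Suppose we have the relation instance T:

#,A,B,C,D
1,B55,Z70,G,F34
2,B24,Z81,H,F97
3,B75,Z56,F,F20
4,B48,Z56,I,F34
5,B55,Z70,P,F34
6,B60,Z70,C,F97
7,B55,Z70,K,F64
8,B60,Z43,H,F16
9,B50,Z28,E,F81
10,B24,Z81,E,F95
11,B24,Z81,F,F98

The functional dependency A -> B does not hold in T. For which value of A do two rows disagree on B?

A=B55: rows 1, 5, 7 → B = Z70, Z70, Z70 ✓
A=B24: rows 2, 10, 11 → B = Z81, Z81, Z81 ✓
A=B75: row 3 → B = Z56 ✓
A=B48: row 4 → B = Z56 ✓
A=B60: rows 6, 8 → B takes values {Z70, Z43} — violation
A=B50: row 9 → B = Z28 ✓
The only A value with inconsistent B is A=B60.

B60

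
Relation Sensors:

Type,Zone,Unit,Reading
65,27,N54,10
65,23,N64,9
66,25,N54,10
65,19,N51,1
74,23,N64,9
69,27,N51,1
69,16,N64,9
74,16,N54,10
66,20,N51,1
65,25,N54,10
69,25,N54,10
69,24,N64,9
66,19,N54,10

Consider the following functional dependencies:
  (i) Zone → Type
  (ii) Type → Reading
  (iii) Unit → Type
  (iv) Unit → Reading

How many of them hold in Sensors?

(i) Zone → Type: Zone=27: 2 rows → Type takes values {65, 69} — violation; Zone=23: 2 rows → Type takes values {65, 74} — violation; Zone=25: 3 rows → Type takes values {66, 65, 69} — violation; Zone=19: 2 rows → Type takes values {65, 66} — violation; Zone=16: 2 rows → Type takes values {69, 74} — violation — fails.
(ii) Type → Reading: Type=65: 4 rows → Reading takes values {10, 9, 1} — violation; Type=66: 3 rows → Reading takes values {10, 1} — violation; Type=74: 2 rows → Reading takes values {9, 10} — violation; Type=69: 4 rows → Reading takes values {1, 9, 10} — violation — fails.
(iii) Unit → Type: Unit=N54: 6 rows → Type takes values {65, 66, 74, 69} — violation; Unit=N64: 4 rows → Type takes values {65, 74, 69} — violation; Unit=N51: 3 rows → Type takes values {65, 69, 66} — violation — fails.
(iv) Unit → Reading: every LHS value maps to a single RHS value — holds.
1 of the 4 dependencies holds.

1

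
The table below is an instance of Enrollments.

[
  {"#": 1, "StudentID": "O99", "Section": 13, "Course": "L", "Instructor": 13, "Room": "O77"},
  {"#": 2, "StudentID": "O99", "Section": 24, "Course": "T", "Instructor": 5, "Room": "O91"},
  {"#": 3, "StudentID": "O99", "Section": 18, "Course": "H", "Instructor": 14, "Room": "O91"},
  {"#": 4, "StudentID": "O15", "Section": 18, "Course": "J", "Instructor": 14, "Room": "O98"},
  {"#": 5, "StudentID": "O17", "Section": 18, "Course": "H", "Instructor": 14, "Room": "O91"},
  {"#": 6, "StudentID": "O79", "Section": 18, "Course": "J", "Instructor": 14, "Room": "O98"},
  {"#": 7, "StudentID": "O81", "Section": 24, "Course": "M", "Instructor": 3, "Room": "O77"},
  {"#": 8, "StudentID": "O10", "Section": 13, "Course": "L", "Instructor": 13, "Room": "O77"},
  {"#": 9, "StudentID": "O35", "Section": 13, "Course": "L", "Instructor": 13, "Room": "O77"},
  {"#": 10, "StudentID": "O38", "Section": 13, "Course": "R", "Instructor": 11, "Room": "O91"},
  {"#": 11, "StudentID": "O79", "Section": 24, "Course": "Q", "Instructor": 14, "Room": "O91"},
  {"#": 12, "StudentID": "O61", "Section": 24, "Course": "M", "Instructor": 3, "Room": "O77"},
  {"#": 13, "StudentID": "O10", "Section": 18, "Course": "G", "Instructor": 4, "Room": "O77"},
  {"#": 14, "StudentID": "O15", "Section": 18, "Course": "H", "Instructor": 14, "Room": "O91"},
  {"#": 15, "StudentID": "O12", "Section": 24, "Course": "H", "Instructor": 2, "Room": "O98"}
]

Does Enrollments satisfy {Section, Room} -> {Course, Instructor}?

No

(Section=13, Room=O77): rows 1, 8, 9 → {Course,Instructor} = (L, 13), (L, 13), (L, 13) ✓
(Section=24, Room=O91): rows 2, 11 → {Course,Instructor} takes values {(T, 5), (Q, 14)} — violation
(Section=18, Room=O91): rows 3, 5, 14 → {Course,Instructor} = (H, 14), (H, 14), (H, 14) ✓
(Section=18, Room=O98): rows 4, 6 → {Course,Instructor} = (J, 14), (J, 14) ✓
(Section=24, Room=O77): rows 7, 12 → {Course,Instructor} = (M, 3), (M, 3) ✓
(Section=13, Room=O91): row 10 → {Course,Instructor} = (R, 11) ✓
(Section=18, Room=O77): row 13 → {Course,Instructor} = (G, 4) ✓
(Section=24, Room=O98): row 15 → {Course,Instructor} = (H, 2) ✓
Two rows agree on {Section, Room} but differ on {Course, Instructor}, so {Section, Room} -> {Course, Instructor} does not hold.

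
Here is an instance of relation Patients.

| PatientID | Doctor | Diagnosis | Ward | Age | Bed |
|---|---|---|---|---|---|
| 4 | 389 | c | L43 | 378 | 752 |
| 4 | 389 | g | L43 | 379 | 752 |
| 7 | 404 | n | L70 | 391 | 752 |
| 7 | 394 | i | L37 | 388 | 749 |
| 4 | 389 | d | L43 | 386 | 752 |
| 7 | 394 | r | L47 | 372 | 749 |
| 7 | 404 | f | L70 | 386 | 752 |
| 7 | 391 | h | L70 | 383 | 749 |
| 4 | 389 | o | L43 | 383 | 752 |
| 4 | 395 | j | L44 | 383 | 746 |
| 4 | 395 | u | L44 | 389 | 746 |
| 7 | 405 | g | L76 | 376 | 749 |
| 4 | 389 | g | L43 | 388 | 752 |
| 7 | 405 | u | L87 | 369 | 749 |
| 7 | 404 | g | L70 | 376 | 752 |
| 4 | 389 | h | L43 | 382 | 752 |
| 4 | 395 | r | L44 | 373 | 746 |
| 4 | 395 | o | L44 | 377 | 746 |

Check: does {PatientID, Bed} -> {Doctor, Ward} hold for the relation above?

No

(PatientID=4, Bed=752): 6 rows → {Doctor,Ward} = (389, L43), (389, L43), (389, L43), (389, L43), (389, L43), (389, L43) ✓
(PatientID=7, Bed=752): 3 rows → {Doctor,Ward} = (404, L70), (404, L70), (404, L70) ✓
(PatientID=7, Bed=749): 5 rows → {Doctor,Ward} takes values {(394, L37), (394, L47), (391, L70), (405, L76), (405, L87)} — violation
(PatientID=4, Bed=746): 4 rows → {Doctor,Ward} = (395, L44), (395, L44), (395, L44), (395, L44) ✓
Two rows agree on {PatientID, Bed} but differ on {Doctor, Ward}, so {PatientID, Bed} -> {Doctor, Ward} does not hold.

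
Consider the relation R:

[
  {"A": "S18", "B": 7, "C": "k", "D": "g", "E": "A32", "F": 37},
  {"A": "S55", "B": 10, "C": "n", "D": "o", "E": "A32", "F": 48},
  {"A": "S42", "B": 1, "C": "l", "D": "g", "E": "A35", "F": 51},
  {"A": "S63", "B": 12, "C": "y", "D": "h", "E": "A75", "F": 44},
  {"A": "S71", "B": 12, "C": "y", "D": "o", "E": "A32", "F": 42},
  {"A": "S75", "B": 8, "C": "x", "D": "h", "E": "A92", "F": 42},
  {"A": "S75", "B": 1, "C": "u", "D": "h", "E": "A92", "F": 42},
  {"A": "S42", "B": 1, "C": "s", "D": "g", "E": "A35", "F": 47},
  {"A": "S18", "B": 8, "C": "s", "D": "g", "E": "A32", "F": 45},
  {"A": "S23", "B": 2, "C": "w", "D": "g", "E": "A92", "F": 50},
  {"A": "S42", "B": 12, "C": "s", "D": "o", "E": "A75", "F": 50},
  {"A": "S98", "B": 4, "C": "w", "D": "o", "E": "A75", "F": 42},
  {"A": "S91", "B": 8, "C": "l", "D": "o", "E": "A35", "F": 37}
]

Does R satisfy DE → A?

No

(D=g, E=A32): 2 rows → A = S18, S18 ✓
(D=o, E=A32): 2 rows → A takes values {S55, S71} — violation
(D=g, E=A35): 2 rows → A = S42, S42 ✓
(D=h, E=A75): 1 row → A = S63 ✓
(D=h, E=A92): 2 rows → A = S75, S75 ✓
(D=g, E=A92): 1 row → A = S23 ✓
(D=o, E=A75): 2 rows → A takes values {S42, S98} — violation
(D=o, E=A35): 1 row → A = S91 ✓
Two rows agree on DE but differ on A, so DE → A does not hold.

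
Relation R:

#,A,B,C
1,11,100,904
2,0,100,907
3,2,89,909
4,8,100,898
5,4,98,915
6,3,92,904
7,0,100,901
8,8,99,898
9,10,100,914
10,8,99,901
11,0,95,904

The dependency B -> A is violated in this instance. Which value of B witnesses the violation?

B=100: rows 1, 2, 4, 7, 9 → A takes values {11, 0, 8, 10} — violation
B=89: row 3 → A = 2 ✓
B=98: row 5 → A = 4 ✓
B=92: row 6 → A = 3 ✓
B=99: rows 8, 10 → A = 8, 8 ✓
B=95: row 11 → A = 0 ✓
The only B value with inconsistent A is B=100.

100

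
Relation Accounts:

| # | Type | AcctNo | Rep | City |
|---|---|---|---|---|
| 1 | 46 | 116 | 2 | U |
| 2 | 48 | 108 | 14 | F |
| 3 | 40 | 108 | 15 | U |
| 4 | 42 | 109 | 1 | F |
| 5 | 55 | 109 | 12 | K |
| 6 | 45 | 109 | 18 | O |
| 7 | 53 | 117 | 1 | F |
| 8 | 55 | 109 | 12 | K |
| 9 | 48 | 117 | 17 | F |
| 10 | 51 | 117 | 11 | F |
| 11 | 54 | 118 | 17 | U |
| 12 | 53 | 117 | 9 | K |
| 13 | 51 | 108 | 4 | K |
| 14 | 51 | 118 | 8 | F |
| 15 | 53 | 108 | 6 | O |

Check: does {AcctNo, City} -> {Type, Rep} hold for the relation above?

(AcctNo=116, City=U): row 1 → {Type,Rep} = (46, 2) ✓
(AcctNo=108, City=F): row 2 → {Type,Rep} = (48, 14) ✓
(AcctNo=108, City=U): row 3 → {Type,Rep} = (40, 15) ✓
(AcctNo=109, City=F): row 4 → {Type,Rep} = (42, 1) ✓
(AcctNo=109, City=K): rows 5, 8 → {Type,Rep} = (55, 12), (55, 12) ✓
(AcctNo=109, City=O): row 6 → {Type,Rep} = (45, 18) ✓
(AcctNo=117, City=F): rows 7, 9, 10 → {Type,Rep} takes values {(53, 1), (48, 17), (51, 11)} — violation
(AcctNo=118, City=U): row 11 → {Type,Rep} = (54, 17) ✓
(AcctNo=117, City=K): row 12 → {Type,Rep} = (53, 9) ✓
(AcctNo=108, City=K): row 13 → {Type,Rep} = (51, 4) ✓
(AcctNo=118, City=F): row 14 → {Type,Rep} = (51, 8) ✓
(AcctNo=108, City=O): row 15 → {Type,Rep} = (53, 6) ✓
Two rows agree on {AcctNo, City} but differ on {Type, Rep}, so {AcctNo, City} -> {Type, Rep} does not hold.

No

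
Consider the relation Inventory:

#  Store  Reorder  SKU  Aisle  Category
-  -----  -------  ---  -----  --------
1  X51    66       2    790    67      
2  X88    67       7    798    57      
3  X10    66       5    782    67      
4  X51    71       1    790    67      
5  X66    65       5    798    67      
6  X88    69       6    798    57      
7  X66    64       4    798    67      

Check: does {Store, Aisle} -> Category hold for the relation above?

Yes

(Store=X51, Aisle=790): rows 1, 4 → Category = 67, 67 ✓
(Store=X88, Aisle=798): rows 2, 6 → Category = 57, 57 ✓
(Store=X10, Aisle=782): row 3 → Category = 67 ✓
(Store=X66, Aisle=798): rows 5, 7 → Category = 67, 67 ✓
Every {Store, Aisle} value is associated with a single Category value, so {Store, Aisle} -> Category holds.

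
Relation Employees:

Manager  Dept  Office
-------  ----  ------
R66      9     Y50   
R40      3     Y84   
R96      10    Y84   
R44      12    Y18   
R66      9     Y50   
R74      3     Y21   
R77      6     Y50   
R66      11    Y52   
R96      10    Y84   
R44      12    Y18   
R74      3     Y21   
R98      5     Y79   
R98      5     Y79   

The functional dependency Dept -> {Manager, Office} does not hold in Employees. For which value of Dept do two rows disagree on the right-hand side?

Dept=9: 2 rows → {Manager,Office} = (R66, Y50), (R66, Y50) ✓
Dept=3: 3 rows → {Manager,Office} takes values {(R40, Y84), (R74, Y21)} — violation
Dept=10: 2 rows → {Manager,Office} = (R96, Y84), (R96, Y84) ✓
Dept=12: 2 rows → {Manager,Office} = (R44, Y18), (R44, Y18) ✓
Dept=6: 1 row → {Manager,Office} = (R77, Y50) ✓
Dept=11: 1 row → {Manager,Office} = (R66, Y52) ✓
Dept=5: 2 rows → {Manager,Office} = (R98, Y79), (R98, Y79) ✓
The only Dept value with inconsistent RHS is Dept=3.

3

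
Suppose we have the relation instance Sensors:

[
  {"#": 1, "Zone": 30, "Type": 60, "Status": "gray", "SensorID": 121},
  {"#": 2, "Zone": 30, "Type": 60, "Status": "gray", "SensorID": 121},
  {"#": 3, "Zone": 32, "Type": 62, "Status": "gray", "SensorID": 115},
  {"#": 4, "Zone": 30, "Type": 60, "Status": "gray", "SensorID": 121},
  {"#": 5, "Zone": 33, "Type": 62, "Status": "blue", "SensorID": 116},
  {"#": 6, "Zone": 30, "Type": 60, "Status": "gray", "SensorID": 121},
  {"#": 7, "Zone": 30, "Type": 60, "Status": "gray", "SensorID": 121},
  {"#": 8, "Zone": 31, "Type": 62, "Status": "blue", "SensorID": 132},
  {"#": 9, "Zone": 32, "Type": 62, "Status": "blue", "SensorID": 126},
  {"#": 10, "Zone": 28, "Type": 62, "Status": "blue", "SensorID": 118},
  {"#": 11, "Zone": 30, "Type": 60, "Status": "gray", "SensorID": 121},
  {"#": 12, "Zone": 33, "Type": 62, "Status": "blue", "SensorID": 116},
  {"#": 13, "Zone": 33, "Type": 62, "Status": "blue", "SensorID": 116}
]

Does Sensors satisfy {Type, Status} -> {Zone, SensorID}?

(Type=60, Status=gray): rows 1, 2, 4, 6, 7, 11 → {Zone,SensorID} = (30, 121), (30, 121), (30, 121), (30, 121), (30, 121), (30, 121) ✓
(Type=62, Status=gray): row 3 → {Zone,SensorID} = (32, 115) ✓
(Type=62, Status=blue): rows 5, 8, 9, 10, 12, 13 → {Zone,SensorID} takes values {(33, 116), (31, 132), (32, 126), (28, 118)} — violation
Two rows agree on {Type, Status} but differ on {Zone, SensorID}, so {Type, Status} -> {Zone, SensorID} does not hold.

No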